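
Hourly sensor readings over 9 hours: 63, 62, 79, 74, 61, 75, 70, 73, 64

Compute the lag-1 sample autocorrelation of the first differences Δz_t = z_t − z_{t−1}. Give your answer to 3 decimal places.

First differences Δz: -1, 17, -5, -13, 14, -5, 3, -9
Mean of differences = 0.1250
Numerator Σ(Δz_t−Δz̄)(Δz_{t+1}−Δz̄) = -332.3906
Denominator Σ(Δz_t−Δz̄)² = 794.8750
r_1(Δz) = -332.3906 / 794.8750 = -0.418

-0.418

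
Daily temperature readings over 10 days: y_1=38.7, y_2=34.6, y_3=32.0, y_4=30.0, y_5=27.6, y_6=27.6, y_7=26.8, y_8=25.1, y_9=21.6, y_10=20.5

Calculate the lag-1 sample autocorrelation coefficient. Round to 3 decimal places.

0.614

Mean ȳ = (38.7 + 34.6 + 32.0 + 30.0 + 27.6 + 27.6 + 26.8 + 25.1 + 21.6 + 20.5)/10 = 28.4500
Numerator Σ_{t=1}^{9}(y_t−ȳ)(y_{t+1}−ȳ) = 174.1125
Denominator Σ(y_t−ȳ)² = 283.4050
r_1 = 174.1125 / 283.4050 = 0.614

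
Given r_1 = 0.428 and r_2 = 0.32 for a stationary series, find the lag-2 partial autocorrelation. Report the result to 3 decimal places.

φ_{22} = (r_2 − r_1²) / (1 − r_1²)
r_1² = (0.428)² = 0.183184
Numerator = 0.32 − 0.1832 = 0.1368; denominator = 1 − 0.1832 = 0.8168
φ_{22} = 0.1368 / 0.8168 = 0.167

0.167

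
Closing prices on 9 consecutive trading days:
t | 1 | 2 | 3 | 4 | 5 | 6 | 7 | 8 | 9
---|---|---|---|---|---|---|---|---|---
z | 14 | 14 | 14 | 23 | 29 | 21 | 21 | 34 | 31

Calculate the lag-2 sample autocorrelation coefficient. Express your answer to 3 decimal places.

Mean z̄ = (14 + 14 + 14 + 23 + 29 + 21 + 21 + 34 + 31)/9 = 22.3333
Numerator Σ_{t=1}^{7}(z_t−z̄)(z_{t+2}−z̄) = -28.5556
Denominator Σ(z_t−z̄)² = 468.0000
r_2 = -28.5556 / 468.0000 = -0.061

-0.061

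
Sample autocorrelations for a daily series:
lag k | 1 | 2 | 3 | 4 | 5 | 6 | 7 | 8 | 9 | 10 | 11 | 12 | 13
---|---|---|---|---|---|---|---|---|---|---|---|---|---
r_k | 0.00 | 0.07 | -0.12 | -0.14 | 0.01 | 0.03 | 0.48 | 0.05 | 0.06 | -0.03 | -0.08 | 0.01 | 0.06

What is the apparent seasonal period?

The largest autocorrelation is r_7 = 0.48; the remaining lags stay at or below 0.07.
The dominant spike at lag 7 indicates a seasonal period of 7.

7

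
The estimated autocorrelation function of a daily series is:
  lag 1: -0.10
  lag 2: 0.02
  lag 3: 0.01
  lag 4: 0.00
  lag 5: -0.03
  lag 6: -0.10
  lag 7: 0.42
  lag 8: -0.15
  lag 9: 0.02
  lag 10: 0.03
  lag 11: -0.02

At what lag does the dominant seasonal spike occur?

7

The largest autocorrelation is r_7 = 0.42; the remaining lags stay at or below 0.03.
The dominant spike at lag 7 indicates a seasonal period of 7.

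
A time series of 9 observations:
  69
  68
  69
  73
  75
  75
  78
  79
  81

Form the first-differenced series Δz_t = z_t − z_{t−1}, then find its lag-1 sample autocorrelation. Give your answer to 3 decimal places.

First differences Δz: -1, 1, 4, 2, 0, 3, 1, 2
Mean of differences = 1.5000
Numerator Σ(Δz_t−Δz̄)(Δz_{t+1}−Δz̄) = -2.7500
Denominator Σ(Δz_t−Δz̄)² = 18.0000
r_1(Δz) = -2.7500 / 18.0000 = -0.153

-0.153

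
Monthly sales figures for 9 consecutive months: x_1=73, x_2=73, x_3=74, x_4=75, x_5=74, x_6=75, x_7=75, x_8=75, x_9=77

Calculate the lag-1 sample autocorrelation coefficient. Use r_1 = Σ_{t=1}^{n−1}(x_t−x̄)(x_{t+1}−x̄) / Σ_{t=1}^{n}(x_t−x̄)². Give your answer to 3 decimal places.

0.329

Mean x̄ = (73 + 73 + 74 + 75 + 74 + 75 + 75 + 75 + 77)/9 = 74.5556
Numerator Σ_{t=1}^{8}(x_t−x̄)(x_{t+1}−x̄) = 4.0247
Denominator Σ(x_t−x̄)² = 12.2222
r_1 = 4.0247 / 12.2222 = 0.329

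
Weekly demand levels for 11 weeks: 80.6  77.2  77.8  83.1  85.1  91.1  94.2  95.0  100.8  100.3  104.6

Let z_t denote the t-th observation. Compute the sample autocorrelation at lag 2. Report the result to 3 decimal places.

Mean z̄ = (80.6 + 77.2 + 77.8 + 83.1 + 85.1 + 91.1 + 94.2 + 95.0 + 100.8 + 100.3 + 104.6)/11 = 89.9818
Numerator Σ_{t=1}^{9}(z_t−z̄)(z_{t+2}−z̄) = 494.5966
Denominator Σ(z_t−z̄)² = 952.3964
r_2 = 494.5966 / 952.3964 = 0.519

0.519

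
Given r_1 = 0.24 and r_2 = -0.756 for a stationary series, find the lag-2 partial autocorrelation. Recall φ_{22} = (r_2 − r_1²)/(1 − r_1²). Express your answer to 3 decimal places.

-0.863

φ_{22} = (r_2 − r_1²) / (1 − r_1²)
r_1² = (0.24)² = 0.0576
Numerator = -0.756 − 0.0576 = -0.8136; denominator = 1 − 0.0576 = 0.9424
φ_{22} = -0.8136 / 0.9424 = -0.863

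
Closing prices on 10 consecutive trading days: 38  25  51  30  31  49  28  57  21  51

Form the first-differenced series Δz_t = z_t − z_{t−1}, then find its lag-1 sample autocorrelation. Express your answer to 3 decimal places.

-0.788

First differences Δz: -13, 26, -21, 1, 18, -21, 29, -36, 30
Mean of differences = 1.4444
Numerator Σ(Δz_t−Δz̄)(Δz_{t+1}−Δz̄) = -3994.3086
Denominator Σ(Δz_t−Δz̄)² = 5070.2222
r_1(Δz) = -3994.3086 / 5070.2222 = -0.788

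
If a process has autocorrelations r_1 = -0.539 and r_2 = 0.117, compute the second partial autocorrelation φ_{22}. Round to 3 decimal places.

φ_{22} = (r_2 − r_1²) / (1 − r_1²)
r_1² = (-0.539)² = 0.290521
Numerator = 0.117 − 0.2905 = -0.1735; denominator = 1 − 0.2905 = 0.7095
φ_{22} = -0.1735 / 0.7095 = -0.245

-0.245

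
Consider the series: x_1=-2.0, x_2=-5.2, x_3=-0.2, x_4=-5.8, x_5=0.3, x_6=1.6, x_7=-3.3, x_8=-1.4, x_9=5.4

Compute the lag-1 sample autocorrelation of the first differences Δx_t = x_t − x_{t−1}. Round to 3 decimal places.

First differences Δx: -3.2, 5.0, -5.6, 6.1, 1.3, -4.9, 1.9, 6.8
Mean of differences = 0.9250
Numerator Σ(Δx_t−Δx̄)(Δx_{t+1}−Δx̄) = -77.3606
Denominator Σ(Δx_t−Δx̄)² = 172.5150
r_1(Δx) = -77.3606 / 172.5150 = -0.448

-0.448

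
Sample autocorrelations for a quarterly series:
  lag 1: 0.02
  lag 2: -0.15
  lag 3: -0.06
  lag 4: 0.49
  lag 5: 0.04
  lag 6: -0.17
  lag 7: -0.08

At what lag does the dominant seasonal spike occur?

4

The largest autocorrelation is r_4 = 0.49; the remaining lags stay at or below 0.04.
The dominant spike at lag 4 indicates a seasonal period of 4.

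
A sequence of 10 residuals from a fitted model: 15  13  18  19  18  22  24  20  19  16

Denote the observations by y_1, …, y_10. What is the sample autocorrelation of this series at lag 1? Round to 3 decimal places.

0.500

Mean ȳ = (15 + 13 + 18 + 19 + 18 + 22 + 24 + 20 + 19 + 16)/10 = 18.4000
Numerator Σ_{t=1}^{9}(y_t−ȳ)(y_{t+1}−ȳ) = 47.2400
Denominator Σ(y_t−ȳ)² = 94.4000
r_1 = 47.2400 / 94.4000 = 0.500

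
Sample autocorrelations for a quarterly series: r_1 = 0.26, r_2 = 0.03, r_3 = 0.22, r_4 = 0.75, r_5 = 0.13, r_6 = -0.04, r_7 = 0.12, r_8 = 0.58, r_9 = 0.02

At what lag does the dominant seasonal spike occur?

4

The largest autocorrelation is r_4 = 0.75, with a weaker echo at lag 8 (0.58); the remaining lags stay at or below 0.26. The elevated value at lag 1 (0.26), dropping to 0.03 at lag 2, reflects decaying short-term dependence rather than seasonality.
The dominant spike at lag 4 indicates a seasonal period of 4.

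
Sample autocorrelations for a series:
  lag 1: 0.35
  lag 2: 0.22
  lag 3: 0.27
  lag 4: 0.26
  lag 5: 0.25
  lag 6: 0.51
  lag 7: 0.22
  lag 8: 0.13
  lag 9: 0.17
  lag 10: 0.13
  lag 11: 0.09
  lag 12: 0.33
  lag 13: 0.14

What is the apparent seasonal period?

6

The largest autocorrelation is r_6 = 0.51; the remaining lags stay at or below 0.35. The elevated value at lag 1 (0.35), dropping to 0.22 at lag 2, reflects decaying short-term dependence rather than seasonality.
The dominant spike at lag 6 indicates a seasonal period of 6.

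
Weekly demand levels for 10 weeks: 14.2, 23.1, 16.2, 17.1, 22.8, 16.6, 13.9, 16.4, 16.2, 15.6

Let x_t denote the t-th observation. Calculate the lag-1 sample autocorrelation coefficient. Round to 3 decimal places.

Mean x̄ = (14.2 + 23.1 + 16.2 + 17.1 + 22.8 + 16.6 + 13.9 + 16.4 + 16.2 + 15.6)/10 = 17.2100
Numerator Σ_{t=1}^{9}(x_t−x̄)(x_{t+1}−x̄) = -20.4471
Denominator Σ(x_t−x̄)² = 91.6290
r_1 = -20.4471 / 91.6290 = -0.223

-0.223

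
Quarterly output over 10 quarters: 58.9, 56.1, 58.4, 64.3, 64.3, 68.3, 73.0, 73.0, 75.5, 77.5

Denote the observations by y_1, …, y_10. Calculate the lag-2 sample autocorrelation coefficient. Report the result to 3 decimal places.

Mean ȳ = (58.9 + 56.1 + 58.4 + 64.3 + 64.3 + 68.3 + 73.0 + 73.0 + 75.5 + 77.5)/10 = 66.9300
Numerator Σ_{t=1}^{8}(y_t−ȳ)(y_{t+2}−ȳ) = 224.3412
Denominator Σ(y_t−ȳ)² = 529.1010
r_2 = 224.3412 / 529.1010 = 0.424

0.424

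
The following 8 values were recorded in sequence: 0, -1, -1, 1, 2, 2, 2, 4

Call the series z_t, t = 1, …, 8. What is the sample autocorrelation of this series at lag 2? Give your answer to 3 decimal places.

0.190

Mean z̄ = (0 − 1 − 1 + 1 + 2 + 2 + 2 + 4)/8 = 1.1250
Deviations from mean: -1.1250, -2.1250, -2.1250, -0.1250, 0.8750, 0.8750, 0.8750, 2.8750
Numerator Σ_{t=1}^{6}(z_t−z̄)(z_{t+2}−z̄) = 3.9688
Denominator Σ(z_t−z̄)² = 20.8750
r_2 = 3.9688 / 20.8750 = 0.190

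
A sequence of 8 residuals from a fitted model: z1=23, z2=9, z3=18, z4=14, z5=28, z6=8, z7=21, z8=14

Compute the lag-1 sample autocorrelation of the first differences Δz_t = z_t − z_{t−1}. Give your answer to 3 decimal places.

-0.762

First differences Δz: -14, 9, -4, 14, -20, 13, -7
Mean of differences = -1.2857
Numerator Σ(Δz_t−Δz̄)(Δz_{t+1}−Δz̄) = -835.2245
Denominator Σ(Δz_t−Δz̄)² = 1095.4286
r_1(Δz) = -835.2245 / 1095.4286 = -0.762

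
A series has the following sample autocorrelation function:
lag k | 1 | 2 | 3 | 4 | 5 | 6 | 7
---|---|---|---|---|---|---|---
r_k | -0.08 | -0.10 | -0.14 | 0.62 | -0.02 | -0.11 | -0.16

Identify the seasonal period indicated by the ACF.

The largest autocorrelation is r_4 = 0.62; the remaining lags stay at or below -0.02.
The dominant spike at lag 4 indicates a seasonal period of 4.

4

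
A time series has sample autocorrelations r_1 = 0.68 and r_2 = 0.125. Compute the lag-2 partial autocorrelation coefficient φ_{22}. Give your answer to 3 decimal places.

-0.628

φ_{22} = (r_2 − r_1²) / (1 − r_1²)
r_1² = (0.68)² = 0.4624
Numerator = 0.125 − 0.4624 = -0.3374; denominator = 1 − 0.4624 = 0.5376
φ_{22} = -0.3374 / 0.5376 = -0.628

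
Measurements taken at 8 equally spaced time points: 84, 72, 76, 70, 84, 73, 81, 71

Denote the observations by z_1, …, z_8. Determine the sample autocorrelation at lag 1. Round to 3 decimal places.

Mean z̄ = (84 + 72 + 76 + 70 + 84 + 73 + 81 + 71)/8 = 76.3750
Σ(z_t−z̄)(z_{t+1}−z̄) = (-33.3594) + (1.6406) + (2.3906) + (-48.6094) + (-25.7344) + (-15.6094) + (-24.8594) = -144.1406
Denominator Σ(z_t−z̄)² = 237.8750
r_1 = -144.1406 / 237.8750 = -0.606

-0.606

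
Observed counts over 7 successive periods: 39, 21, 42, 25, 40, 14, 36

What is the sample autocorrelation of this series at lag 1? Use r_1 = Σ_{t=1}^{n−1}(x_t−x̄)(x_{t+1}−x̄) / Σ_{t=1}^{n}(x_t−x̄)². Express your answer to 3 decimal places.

Mean x̄ = (39 + 21 + 42 + 25 + 40 + 14 + 36)/7 = 31.0000
Σ(x_t−x̄)(x_{t+1}−x̄) = (-80.0000) + (-110.0000) + (-66.0000) + (-54.0000) + (-153.0000) + (-85.0000) = -548.0000
Denominator Σ(x_t−x̄)² = 716.0000
r_1 = -548.0000 / 716.0000 = -0.765

-0.765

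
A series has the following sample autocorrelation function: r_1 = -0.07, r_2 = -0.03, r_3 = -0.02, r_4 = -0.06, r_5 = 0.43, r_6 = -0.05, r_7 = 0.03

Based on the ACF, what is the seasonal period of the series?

5

The largest autocorrelation is r_5 = 0.43; the remaining lags stay at or below 0.03.
The dominant spike at lag 5 indicates a seasonal period of 5.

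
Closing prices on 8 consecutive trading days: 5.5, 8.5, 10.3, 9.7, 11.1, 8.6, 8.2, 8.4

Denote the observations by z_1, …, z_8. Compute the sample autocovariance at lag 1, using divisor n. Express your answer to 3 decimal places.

Mean z̄ = (5.5 + 8.5 + 10.3 + 9.7 + 11.1 + 8.6 + 8.2 + 8.4)/8 = 8.7875
Σ_{t=1}^{7}(z_t−z̄)(z_{t+1}−z̄) = 3.9048
γ_1 = 3.9048 / 8 = 0.488

0.488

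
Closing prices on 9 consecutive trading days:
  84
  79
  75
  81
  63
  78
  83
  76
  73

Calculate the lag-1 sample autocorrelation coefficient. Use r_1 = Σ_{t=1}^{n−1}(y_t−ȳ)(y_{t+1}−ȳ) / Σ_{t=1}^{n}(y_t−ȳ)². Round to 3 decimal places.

Mean ȳ = (84 + 79 + 75 + 81 + 63 + 78 + 83 + 76 + 73)/9 = 76.8889
Numerator Σ_{t=1}^{8}(y_t−ȳ)(y_{t+1}−ȳ) = -64.4568
Denominator Σ(y_t−ȳ)² = 322.8889
r_1 = -64.4568 / 322.8889 = -0.200

-0.200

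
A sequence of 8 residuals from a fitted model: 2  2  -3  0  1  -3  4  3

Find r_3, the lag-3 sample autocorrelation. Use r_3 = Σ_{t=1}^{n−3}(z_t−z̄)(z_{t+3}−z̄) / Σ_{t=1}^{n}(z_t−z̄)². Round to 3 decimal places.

0.243

Mean z̄ = (2 + 2 − 3 + 0 + 1 − 3 + 4 + 3)/8 = 0.7500
Deviations from mean: 1.2500, 1.2500, -3.7500, -0.7500, 0.2500, -3.7500, 3.2500, 2.2500
Σ(z_t−z̄)(z_{t+3}−z̄) = (-0.9375) + (0.3125) + (14.0625) + (-2.4375) + (0.5625) = 11.5625
Denominator Σ(z_t−z̄)² = 47.5000
r_3 = 11.5625 / 47.5000 = 0.243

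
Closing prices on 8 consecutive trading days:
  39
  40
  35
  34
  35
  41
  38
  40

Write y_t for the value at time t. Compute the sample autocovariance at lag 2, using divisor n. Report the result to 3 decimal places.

-1.234

Mean ȳ = (39 + 40 + 35 + 34 + 35 + 41 + 38 + 40)/8 = 37.7500
Deviations: 1.2500, 2.2500, -2.7500, -3.7500, -2.7500, 3.2500, 0.2500, 2.2500
Σ_{t=1}^{6}(y_t−ȳ)(y_{t+2}−ȳ) = -9.8750
γ_2 = -9.8750 / 8 = -1.234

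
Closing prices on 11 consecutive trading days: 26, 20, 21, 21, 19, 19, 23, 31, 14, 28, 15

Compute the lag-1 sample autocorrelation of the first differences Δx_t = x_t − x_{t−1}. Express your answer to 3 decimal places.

-0.685

First differences Δx: -6, 1, 0, -2, 0, 4, 8, -17, 14, -13
Mean of differences = -1.1000
Numerator Σ(Δx_t−Δx̄)(Δx_{t+1}−Δx̄) = -522.4100
Denominator Σ(Δx_t−Δx̄)² = 762.9000
r_1(Δx) = -522.4100 / 762.9000 = -0.685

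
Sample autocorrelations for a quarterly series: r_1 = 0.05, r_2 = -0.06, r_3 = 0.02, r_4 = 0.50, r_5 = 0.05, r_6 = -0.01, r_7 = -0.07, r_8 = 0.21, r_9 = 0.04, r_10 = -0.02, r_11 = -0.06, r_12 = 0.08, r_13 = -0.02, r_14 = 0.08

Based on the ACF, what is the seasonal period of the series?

The largest autocorrelation is r_4 = 0.50, with a weaker echo at lag 8 (0.21); the remaining lags stay at or below 0.08.
The dominant spike at lag 4 indicates a seasonal period of 4.

4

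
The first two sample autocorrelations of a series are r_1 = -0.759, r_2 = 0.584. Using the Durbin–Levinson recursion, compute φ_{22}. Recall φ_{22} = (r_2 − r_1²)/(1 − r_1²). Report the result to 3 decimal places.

0.019

φ_{22} = (r_2 − r_1²) / (1 − r_1²)
r_1² = (-0.759)² = 0.576081
Numerator = 0.584 − 0.5761 = 0.0079; denominator = 1 − 0.5761 = 0.4239
φ_{22} = 0.0079 / 0.4239 = 0.019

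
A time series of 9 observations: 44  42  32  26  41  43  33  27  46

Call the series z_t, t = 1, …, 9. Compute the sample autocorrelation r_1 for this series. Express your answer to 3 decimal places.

Mean z̄ = (44 + 42 + 32 + 26 + 41 + 43 + 33 + 27 + 46)/9 = 37.1111
Numerator Σ_{t=1}^{8}(z_t−z̄)(z_{t+1}−z̄) = -27.3457
Denominator Σ(z_t−z̄)² = 468.8889
r_1 = -27.3457 / 468.8889 = -0.058

-0.058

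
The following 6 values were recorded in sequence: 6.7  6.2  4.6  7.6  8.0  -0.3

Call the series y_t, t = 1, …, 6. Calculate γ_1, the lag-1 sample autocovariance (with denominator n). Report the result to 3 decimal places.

Mean ȳ = (6.7 + 6.2 + 4.6 + 7.6 + 8.0 − 0.3)/6 = 5.4667
Deviations: 1.2333, 0.7333, -0.8667, 2.1333, 2.5333, -5.7667
Σ_{t=1}^{5}(y_t−ȳ)(y_{t+1}−ȳ) = -10.7844
γ_1 = -10.7844 / 6 = -1.797

-1.797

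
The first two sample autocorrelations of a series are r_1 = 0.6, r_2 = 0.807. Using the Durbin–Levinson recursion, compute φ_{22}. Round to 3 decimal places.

0.698

φ_{22} = (r_2 − r_1²) / (1 − r_1²)
r_1² = (0.6)² = 0.36
Numerator = 0.807 − 0.3600 = 0.4470; denominator = 1 − 0.3600 = 0.6400
φ_{22} = 0.4470 / 0.6400 = 0.698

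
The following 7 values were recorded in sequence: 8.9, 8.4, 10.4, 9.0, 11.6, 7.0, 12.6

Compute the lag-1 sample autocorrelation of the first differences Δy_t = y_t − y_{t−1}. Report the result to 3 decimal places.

First differences Δy: -0.5, 2.0, -1.4, 2.6, -4.6, 5.6
Mean of differences = 0.6167
Numerator Σ(Δy_t−Δȳ)(Δy_{t+1}−Δȳ) = -44.6769
Denominator Σ(Δy_t−Δȳ)² = 63.2083
r_1(Δy) = -44.6769 / 63.2083 = -0.707

-0.707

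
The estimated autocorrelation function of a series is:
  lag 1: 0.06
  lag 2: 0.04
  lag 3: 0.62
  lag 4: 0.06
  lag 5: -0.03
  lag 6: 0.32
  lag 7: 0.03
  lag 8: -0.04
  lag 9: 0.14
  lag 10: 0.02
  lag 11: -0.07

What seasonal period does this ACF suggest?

3

The largest autocorrelation is r_3 = 0.62, with a weaker echo at lag 6 (0.32); the remaining lags stay at or below 0.14.
The dominant spike at lag 3 indicates a seasonal period of 3.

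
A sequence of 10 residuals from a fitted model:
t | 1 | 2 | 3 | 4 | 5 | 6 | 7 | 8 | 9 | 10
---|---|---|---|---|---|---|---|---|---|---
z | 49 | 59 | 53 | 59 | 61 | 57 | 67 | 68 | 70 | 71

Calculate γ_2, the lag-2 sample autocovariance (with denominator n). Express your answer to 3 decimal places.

Mean z̄ = (49 + 59 + 53 + 59 + 61 + 57 + 67 + 68 + 70 + 71)/10 = 61.4000
Σ_{t=1}^{8}(z_t−z̄)(z_{t+2}−z̄) = 204.0800
γ_2 = 204.0800 / 10 = 20.408

20.408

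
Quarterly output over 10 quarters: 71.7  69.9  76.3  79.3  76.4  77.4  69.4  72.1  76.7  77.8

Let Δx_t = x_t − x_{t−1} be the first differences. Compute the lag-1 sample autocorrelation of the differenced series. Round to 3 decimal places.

-0.139

First differences Δx: -1.8, 6.4, 3.0, -2.9, 1.0, -8.0, 2.7, 4.6, 1.1
Mean of differences = 0.6778
Numerator Σ(Δx_t−Δx̄)(Δx_{t+1}−Δx̄) = -21.1083
Denominator Σ(Δx_t−Δx̄)² = 152.1356
r_1(Δx) = -21.1083 / 152.1356 = -0.139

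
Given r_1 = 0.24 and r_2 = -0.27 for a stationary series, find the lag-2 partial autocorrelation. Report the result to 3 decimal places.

-0.348

φ_{22} = (r_2 − r_1²) / (1 − r_1²)
r_1² = (0.24)² = 0.0576
Numerator = -0.27 − 0.0576 = -0.3276; denominator = 1 − 0.0576 = 0.9424
φ_{22} = -0.3276 / 0.9424 = -0.348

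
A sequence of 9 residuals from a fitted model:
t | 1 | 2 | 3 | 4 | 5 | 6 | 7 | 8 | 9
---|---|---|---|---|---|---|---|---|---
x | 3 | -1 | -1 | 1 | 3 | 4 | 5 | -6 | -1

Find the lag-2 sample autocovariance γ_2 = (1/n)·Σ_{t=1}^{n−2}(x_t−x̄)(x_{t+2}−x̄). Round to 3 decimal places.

Mean x̄ = (3 − 1 − 1 + 1 + 3 + 4 + 5 − 6 − 1)/9 = 0.7778
Σ_{t=1}^{7}(x_t−x̄)(x_{t+2}−x̄) = -27.5432
γ_2 = -27.5432 / 9 = -3.060

-3.060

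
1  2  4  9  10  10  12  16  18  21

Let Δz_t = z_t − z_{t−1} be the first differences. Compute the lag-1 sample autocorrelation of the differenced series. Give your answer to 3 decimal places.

First differences Δz: 1, 2, 5, 1, 0, 2, 4, 2, 3
Mean of differences = 2.2222
Numerator Σ(Δz_t−Δz̄)(Δz_{t+1}−Δz̄) = -1.4938
Denominator Σ(Δz_t−Δz̄)² = 19.5556
r_1(Δz) = -1.4938 / 19.5556 = -0.076

-0.076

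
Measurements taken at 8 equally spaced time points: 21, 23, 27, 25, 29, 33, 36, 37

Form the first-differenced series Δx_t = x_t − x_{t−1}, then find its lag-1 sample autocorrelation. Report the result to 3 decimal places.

-0.406

First differences Δx: 2, 4, -2, 4, 4, 3, 1
Mean of differences = 2.2857
Numerator Σ(Δx_t−Δx̄)(Δx_{t+1}−Δx̄) = -11.9388
Denominator Σ(Δx_t−Δx̄)² = 29.4286
r_1(Δx) = -11.9388 / 29.4286 = -0.406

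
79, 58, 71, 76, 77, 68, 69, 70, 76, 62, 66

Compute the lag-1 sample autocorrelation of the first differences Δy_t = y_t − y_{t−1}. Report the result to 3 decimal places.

-0.369

First differences Δy: -21, 13, 5, 1, -9, 1, 1, 6, -14, 4
Mean of differences = -1.3000
Numerator Σ(Δy_t−Δȳ)(Δy_{t+1}−Δȳ) = -350.4900
Denominator Σ(Δy_t−Δȳ)² = 950.1000
r_1(Δy) = -350.4900 / 950.1000 = -0.369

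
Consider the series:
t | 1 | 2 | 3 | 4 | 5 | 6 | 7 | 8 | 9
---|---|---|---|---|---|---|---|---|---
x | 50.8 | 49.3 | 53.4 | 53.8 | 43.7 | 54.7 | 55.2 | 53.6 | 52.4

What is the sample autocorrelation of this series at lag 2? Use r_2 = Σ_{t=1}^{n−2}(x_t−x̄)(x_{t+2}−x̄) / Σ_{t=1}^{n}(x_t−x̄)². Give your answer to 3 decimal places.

Mean x̄ = (50.8 + 49.3 + 53.4 + 53.8 + 43.7 + 54.7 + 55.2 + 53.6 + 52.4)/9 = 51.8778
Σ(x_t−x̄)(x_{t+2}−x̄) = (-1.6406) + (-4.9551) + (-12.4484) + (5.4249) + (-27.1684) + (4.8605) + (1.7349) = -34.1921
Denominator Σ(x_t−x̄)² = 102.9356
r_2 = -34.1921 / 102.9356 = -0.332

-0.332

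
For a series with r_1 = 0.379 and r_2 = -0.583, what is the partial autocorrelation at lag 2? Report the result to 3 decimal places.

φ_{22} = (r_2 − r_1²) / (1 − r_1²)
r_1² = (0.379)² = 0.143641
Numerator = -0.583 − 0.1436 = -0.7266; denominator = 1 − 0.1436 = 0.8564
φ_{22} = -0.7266 / 0.8564 = -0.849

-0.849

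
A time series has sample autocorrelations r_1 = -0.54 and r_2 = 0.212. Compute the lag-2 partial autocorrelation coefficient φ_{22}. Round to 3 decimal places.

-0.112

φ_{22} = (r_2 − r_1²) / (1 − r_1²)
r_1² = (-0.54)² = 0.2916
Numerator = 0.212 − 0.2916 = -0.0796; denominator = 1 − 0.2916 = 0.7084
φ_{22} = -0.0796 / 0.7084 = -0.112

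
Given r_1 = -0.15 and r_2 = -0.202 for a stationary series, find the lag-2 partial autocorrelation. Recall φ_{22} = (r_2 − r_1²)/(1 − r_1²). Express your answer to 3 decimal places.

φ_{22} = (r_2 − r_1²) / (1 − r_1²)
r_1² = (-0.15)² = 0.0225
Numerator = -0.202 − 0.0225 = -0.2245; denominator = 1 − 0.0225 = 0.9775
φ_{22} = -0.2245 / 0.9775 = -0.230

-0.230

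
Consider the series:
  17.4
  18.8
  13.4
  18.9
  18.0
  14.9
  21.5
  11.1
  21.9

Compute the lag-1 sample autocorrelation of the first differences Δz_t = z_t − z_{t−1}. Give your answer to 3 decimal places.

First differences Δz: 1.4, -5.4, 5.5, -0.9, -3.1, 6.6, -10.4, 10.8
Mean of differences = 0.5625
Numerator Σ(Δz_t−Δz̄)(Δz_{t+1}−Δz̄) = -236.8252
Denominator Σ(Δz_t−Δz̄)² = 337.6188
r_1(Δz) = -236.8252 / 337.6188 = -0.701

-0.701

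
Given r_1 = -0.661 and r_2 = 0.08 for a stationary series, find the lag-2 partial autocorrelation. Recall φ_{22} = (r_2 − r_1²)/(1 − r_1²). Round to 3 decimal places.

φ_{22} = (r_2 − r_1²) / (1 − r_1²)
r_1² = (-0.661)² = 0.436921
Numerator = 0.08 − 0.4369 = -0.3569; denominator = 1 − 0.4369 = 0.5631
φ_{22} = -0.3569 / 0.5631 = -0.634

-0.634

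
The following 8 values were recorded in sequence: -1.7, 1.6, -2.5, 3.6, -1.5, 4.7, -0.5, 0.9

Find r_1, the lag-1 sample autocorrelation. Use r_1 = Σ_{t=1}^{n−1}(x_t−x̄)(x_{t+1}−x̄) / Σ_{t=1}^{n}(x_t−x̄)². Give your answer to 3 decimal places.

Mean x̄ = (-1.7 + 1.6 − 2.5 + 3.6 − 1.5 + 4.7 − 0.5 + 0.9)/8 = 0.5750
Σ(x_t−x̄)(x_{t+1}−x̄) = (-2.3319) + (-3.1519) + (-9.3019) + (-6.2769) + (-8.5594) + (-4.4344) + (-0.3494) = -34.4056
Denominator Σ(x_t−x̄)² = 47.4150
r_1 = -34.4056 / 47.4150 = -0.726

-0.726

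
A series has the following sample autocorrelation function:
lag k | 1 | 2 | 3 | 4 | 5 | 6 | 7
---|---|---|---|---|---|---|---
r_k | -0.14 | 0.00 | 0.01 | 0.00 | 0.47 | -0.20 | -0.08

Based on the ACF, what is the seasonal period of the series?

The largest autocorrelation is r_5 = 0.47; the remaining lags stay at or below 0.01.
The dominant spike at lag 5 indicates a seasonal period of 5.

5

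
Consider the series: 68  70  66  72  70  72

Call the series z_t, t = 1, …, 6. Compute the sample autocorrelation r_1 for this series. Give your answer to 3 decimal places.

Mean z̄ = (68 + 70 + 66 + 72 + 70 + 72)/6 = 69.6667
Numerator Σ_{t=1}^{5}(z_t−z̄)(z_{t+1}−z̄) = -8.7778
Denominator Σ(z_t−z̄)² = 27.3333
r_1 = -8.7778 / 27.3333 = -0.321

-0.321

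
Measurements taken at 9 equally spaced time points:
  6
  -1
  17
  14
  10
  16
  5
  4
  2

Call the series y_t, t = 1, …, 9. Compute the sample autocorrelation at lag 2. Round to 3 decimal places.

Mean ȳ = (6 − 1 + 17 + 14 + 10 + 16 + 5 + 4 + 2)/9 = 8.1111
Numerator Σ_{t=1}^{7}(y_t−ȳ)(y_{t+2}−ȳ) = -28.4691
Denominator Σ(y_t−ȳ)² = 330.8889
r_2 = -28.4691 / 330.8889 = -0.086

-0.086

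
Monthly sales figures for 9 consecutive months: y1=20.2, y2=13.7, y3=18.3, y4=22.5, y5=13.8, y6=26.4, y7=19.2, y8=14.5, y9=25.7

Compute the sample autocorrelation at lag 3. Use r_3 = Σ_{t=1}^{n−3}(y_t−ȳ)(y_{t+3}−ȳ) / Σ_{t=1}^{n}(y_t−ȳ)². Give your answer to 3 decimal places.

Mean ȳ = (20.2 + 13.7 + 18.3 + 22.5 + 13.8 + 26.4 + 19.2 + 14.5 + 25.7)/9 = 19.3667
Numerator Σ_{t=1}^{6}(y_t−ȳ)(y_{t+3}−ȳ) = 97.7667
Denominator Σ(y_t−ȳ)² = 188.0400
r_3 = 97.7667 / 188.0400 = 0.520

0.520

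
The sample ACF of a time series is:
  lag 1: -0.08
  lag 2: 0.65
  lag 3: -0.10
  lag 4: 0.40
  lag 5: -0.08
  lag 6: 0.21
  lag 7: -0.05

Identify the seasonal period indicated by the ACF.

The largest autocorrelation is r_2 = 0.65, with weaker echoes at lags 4 (0.40) and 6 (0.21); the remaining lags stay at or below -0.05.
The dominant spike at lag 2 indicates a seasonal period of 2.

2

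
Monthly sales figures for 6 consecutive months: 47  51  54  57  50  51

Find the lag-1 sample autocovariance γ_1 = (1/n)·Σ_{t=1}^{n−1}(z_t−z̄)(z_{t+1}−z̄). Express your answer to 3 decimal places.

Mean z̄ = (47 + 51 + 54 + 57 + 50 + 51)/6 = 51.6667
Σ_{t=1}^{5}(z_t−z̄)(z_{t+1}−z̄) = 6.2222
γ_1 = 6.2222 / 6 = 1.037

1.037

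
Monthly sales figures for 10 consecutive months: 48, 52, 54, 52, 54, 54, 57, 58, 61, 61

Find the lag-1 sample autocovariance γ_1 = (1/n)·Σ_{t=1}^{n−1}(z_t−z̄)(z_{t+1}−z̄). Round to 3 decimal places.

Mean z̄ = (48 + 52 + 54 + 52 + 54 + 54 + 57 + 58 + 61 + 61)/10 = 55.1000
Σ_{t=1}^{9}(z_t−z̄)(z_{t+1}−z̄) = 88.7900
γ_1 = 88.7900 / 10 = 8.879

8.879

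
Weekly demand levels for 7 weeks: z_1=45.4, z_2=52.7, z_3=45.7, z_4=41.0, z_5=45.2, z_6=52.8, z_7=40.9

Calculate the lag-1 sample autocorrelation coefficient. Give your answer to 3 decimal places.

Mean z̄ = (45.4 + 52.7 + 45.7 + 41.0 + 45.2 + 52.8 + 40.9)/7 = 46.2429
Deviations from mean: -0.8429, 6.4571, -0.5429, -5.2429, -1.0429, 6.5571, -5.3429
Σ(z_t−z̄)(z_{t+1}−z̄) = (-5.4424) + (-3.5053) + (2.8461) + (5.4676) + (-6.8382) + (-35.0339) = -42.5061
Denominator Σ(z_t−z̄)² = 142.8171
r_1 = -42.5061 / 142.8171 = -0.298

-0.298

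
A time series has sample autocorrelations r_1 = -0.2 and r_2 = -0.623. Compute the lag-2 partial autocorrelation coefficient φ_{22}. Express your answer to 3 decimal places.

φ_{22} = (r_2 − r_1²) / (1 − r_1²)
r_1² = (-0.2)² = 0.04
Numerator = -0.623 − 0.0400 = -0.6630; denominator = 1 − 0.0400 = 0.9600
φ_{22} = -0.6630 / 0.9600 = -0.691

-0.691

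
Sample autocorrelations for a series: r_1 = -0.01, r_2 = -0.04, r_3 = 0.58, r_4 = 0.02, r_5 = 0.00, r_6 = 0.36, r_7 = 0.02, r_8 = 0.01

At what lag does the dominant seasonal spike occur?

The largest autocorrelation is r_3 = 0.58, with a weaker echo at lag 6 (0.36); the remaining lags stay at or below 0.02.
The dominant spike at lag 3 indicates a seasonal period of 3.

3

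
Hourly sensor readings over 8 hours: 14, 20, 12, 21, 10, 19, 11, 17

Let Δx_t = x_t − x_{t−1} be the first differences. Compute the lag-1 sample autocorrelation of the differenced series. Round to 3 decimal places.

-0.902

First differences Δx: 6, -8, 9, -11, 9, -8, 6
Mean of differences = 0.4286
Numerator Σ(Δx_t−Δx̄)(Δx_{t+1}−Δx̄) = -434.3265
Denominator Σ(Δx_t−Δx̄)² = 481.7143
r_1(Δx) = -434.3265 / 481.7143 = -0.902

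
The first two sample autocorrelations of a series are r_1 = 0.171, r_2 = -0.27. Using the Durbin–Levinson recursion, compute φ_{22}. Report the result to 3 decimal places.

φ_{22} = (r_2 − r_1²) / (1 − r_1²)
r_1² = (0.171)² = 0.029241
Numerator = -0.27 − 0.0292 = -0.2992; denominator = 1 − 0.0292 = 0.9708
φ_{22} = -0.2992 / 0.9708 = -0.308

-0.308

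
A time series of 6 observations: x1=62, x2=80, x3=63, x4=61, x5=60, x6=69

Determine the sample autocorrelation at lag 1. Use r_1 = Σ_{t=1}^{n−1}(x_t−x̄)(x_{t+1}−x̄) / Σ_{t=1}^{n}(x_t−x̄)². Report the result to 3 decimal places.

Mean x̄ = (62 + 80 + 63 + 61 + 60 + 69)/6 = 65.8333
Deviations from mean: -3.8333, 14.1667, -2.8333, -4.8333, -5.8333, 3.1667
Numerator Σ_{t=1}^{5}(x_t−x̄)(x_{t+1}−x̄) = -71.0278
Denominator Σ(x_t−x̄)² = 290.8333
r_1 = -71.0278 / 290.8333 = -0.244

-0.244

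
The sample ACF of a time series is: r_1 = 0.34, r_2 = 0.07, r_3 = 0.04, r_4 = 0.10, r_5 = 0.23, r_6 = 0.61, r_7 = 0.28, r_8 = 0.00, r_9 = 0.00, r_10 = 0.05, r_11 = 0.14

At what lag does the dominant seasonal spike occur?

6

The largest autocorrelation is r_6 = 0.61; the remaining lags stay at or below 0.34. The elevated value at lag 1 (0.34), dropping to 0.07 at lag 2, reflects decaying short-term dependence rather than seasonality.
The dominant spike at lag 6 indicates a seasonal period of 6.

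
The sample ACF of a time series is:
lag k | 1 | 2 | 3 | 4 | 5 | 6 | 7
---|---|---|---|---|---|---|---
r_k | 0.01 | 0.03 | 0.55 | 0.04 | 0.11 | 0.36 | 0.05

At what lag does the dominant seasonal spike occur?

The largest autocorrelation is r_3 = 0.55, with a weaker echo at lag 6 (0.36); the remaining lags stay at or below 0.11.
The dominant spike at lag 3 indicates a seasonal period of 3.

3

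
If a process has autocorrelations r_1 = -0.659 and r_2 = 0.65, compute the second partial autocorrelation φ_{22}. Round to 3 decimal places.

φ_{22} = (r_2 − r_1²) / (1 − r_1²)
r_1² = (-0.659)² = 0.434281
Numerator = 0.65 − 0.4343 = 0.2157; denominator = 1 − 0.4343 = 0.5657
φ_{22} = 0.2157 / 0.5657 = 0.381

0.381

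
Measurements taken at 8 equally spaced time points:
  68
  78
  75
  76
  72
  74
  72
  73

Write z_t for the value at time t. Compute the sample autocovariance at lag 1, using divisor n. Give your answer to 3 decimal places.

-2.344

Mean z̄ = (68 + 78 + 75 + 76 + 72 + 74 + 72 + 73)/8 = 73.5000
Deviations: -5.5000, 4.5000, 1.5000, 2.5000, -1.5000, 0.5000, -1.5000, -0.5000
Σ_{t=1}^{7}(z_t−z̄)(z_{t+1}−z̄) = -18.7500
γ_1 = -18.7500 / 8 = -2.344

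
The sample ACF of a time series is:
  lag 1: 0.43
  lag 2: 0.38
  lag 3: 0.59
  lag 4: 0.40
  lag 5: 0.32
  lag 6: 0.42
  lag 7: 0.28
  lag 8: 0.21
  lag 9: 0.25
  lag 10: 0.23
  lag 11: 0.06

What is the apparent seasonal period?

3

The largest autocorrelation is r_3 = 0.59; the remaining lags stay at or below 0.43. The elevated value at lag 1 (0.43), dropping to 0.38 at lag 2, reflects decaying short-term dependence rather than seasonality.
The dominant spike at lag 3 indicates a seasonal period of 3.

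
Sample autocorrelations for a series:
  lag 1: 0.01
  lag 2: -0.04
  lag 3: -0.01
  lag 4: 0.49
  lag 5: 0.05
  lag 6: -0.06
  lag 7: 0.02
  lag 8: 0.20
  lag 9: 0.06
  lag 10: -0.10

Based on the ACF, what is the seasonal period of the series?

4

The largest autocorrelation is r_4 = 0.49, with a weaker echo at lag 8 (0.20); the remaining lags stay at or below 0.06.
The dominant spike at lag 4 indicates a seasonal period of 4.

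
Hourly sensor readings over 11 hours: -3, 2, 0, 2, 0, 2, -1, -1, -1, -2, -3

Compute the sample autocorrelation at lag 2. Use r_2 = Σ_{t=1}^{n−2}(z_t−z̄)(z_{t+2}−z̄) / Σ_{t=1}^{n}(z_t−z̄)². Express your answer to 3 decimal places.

Mean z̄ = (-3 + 2 + 0 + 2 + 0 + 2 − 1 − 1 − 1 − 2 − 3)/11 = -0.4545
Numerator Σ_{t=1}^{9}(z_t−z̄)(z_{t+2}−z̄) = 12.0413
Denominator Σ(z_t−z̄)² = 34.7273
r_2 = 12.0413 / 34.7273 = 0.347

0.347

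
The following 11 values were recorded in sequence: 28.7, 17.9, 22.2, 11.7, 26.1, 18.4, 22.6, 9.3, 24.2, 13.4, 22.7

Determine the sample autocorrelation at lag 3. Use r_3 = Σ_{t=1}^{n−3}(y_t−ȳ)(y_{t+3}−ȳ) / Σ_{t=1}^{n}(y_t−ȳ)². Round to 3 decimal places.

Mean ȳ = (28.7 + 17.9 + 22.2 + 11.7 + 26.1 + 18.4 + 22.6 + 9.3 + 24.2 + 13.4 + 22.7)/11 = 19.7455
Numerator Σ_{t=1}^{8}(y_t−ȳ)(y_{t+3}−ȳ) = -231.3835
Denominator Σ(y_t−ȳ)² = 382.6273
r_3 = -231.3835 / 382.6273 = -0.605

-0.605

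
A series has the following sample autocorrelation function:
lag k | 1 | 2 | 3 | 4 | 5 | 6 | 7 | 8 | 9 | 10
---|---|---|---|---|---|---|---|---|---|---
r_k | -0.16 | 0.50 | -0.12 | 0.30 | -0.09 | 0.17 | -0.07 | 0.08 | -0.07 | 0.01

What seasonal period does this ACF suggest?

2

The largest autocorrelation is r_2 = 0.50, with weaker echoes at lags 4 (0.30) and 6 (0.17); the remaining lags stay at or below 0.08.
The dominant spike at lag 2 indicates a seasonal period of 2.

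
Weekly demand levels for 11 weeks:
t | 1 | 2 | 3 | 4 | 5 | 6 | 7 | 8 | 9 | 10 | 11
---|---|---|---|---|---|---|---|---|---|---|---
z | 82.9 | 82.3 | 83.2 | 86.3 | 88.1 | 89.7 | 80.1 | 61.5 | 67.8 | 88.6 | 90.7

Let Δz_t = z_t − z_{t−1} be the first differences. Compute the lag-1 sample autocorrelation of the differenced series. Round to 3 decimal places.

0.244

First differences Δz: -0.6, 0.9, 3.1, 1.8, 1.6, -9.6, -18.6, 6.3, 20.8, 2.1
Mean of differences = 0.7800
Numerator Σ(Δz_t−Δz̄)(Δz_{t+1}−Δz̄) = 225.9276
Denominator Σ(Δz_t−Δz̄)² = 925.3560
r_1(Δz) = 225.9276 / 925.3560 = 0.244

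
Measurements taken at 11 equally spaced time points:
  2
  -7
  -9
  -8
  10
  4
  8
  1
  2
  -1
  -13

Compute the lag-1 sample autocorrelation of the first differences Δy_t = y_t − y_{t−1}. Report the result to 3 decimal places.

-0.145

First differences Δy: -9, -2, 1, 18, -6, 4, -7, 1, -3, -12
Mean of differences = -1.5000
Numerator Σ(Δy_t−Δȳ)(Δy_{t+1}−Δȳ) = -93.2500
Denominator Σ(Δy_t−Δȳ)² = 642.5000
r_1(Δy) = -93.2500 / 642.5000 = -0.145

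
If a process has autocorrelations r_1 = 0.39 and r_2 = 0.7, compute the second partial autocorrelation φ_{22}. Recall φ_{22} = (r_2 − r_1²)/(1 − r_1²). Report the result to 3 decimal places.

φ_{22} = (r_2 − r_1²) / (1 − r_1²)
r_1² = (0.39)² = 0.1521
Numerator = 0.7 − 0.1521 = 0.5479; denominator = 1 − 0.1521 = 0.8479
φ_{22} = 0.5479 / 0.8479 = 0.646

0.646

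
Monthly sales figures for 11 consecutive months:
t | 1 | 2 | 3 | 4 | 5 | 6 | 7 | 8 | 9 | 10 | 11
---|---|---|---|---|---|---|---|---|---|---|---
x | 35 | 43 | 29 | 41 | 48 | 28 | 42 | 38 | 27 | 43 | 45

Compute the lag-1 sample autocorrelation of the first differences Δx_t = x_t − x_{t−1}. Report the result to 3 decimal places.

First differences Δx: 8, -14, 12, 7, -20, 14, -4, -11, 16, 2
Mean of differences = 1.0000
Numerator Σ(Δx_t−Δx̄)(Δx_{t+1}−Δx̄) = -773.0000
Denominator Σ(Δx_t−Δx̄)² = 1436.0000
r_1(Δx) = -773.0000 / 1436.0000 = -0.538

-0.538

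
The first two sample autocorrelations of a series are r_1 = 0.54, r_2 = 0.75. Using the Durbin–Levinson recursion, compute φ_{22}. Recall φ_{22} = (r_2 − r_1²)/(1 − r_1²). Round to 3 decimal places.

0.647

φ_{22} = (r_2 − r_1²) / (1 − r_1²)
r_1² = (0.54)² = 0.2916
Numerator = 0.75 − 0.2916 = 0.4584; denominator = 1 − 0.2916 = 0.7084
φ_{22} = 0.4584 / 0.7084 = 0.647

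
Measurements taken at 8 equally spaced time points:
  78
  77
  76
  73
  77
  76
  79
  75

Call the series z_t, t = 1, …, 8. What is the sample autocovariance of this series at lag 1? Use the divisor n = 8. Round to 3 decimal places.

-0.611

Mean z̄ = (78 + 77 + 76 + 73 + 77 + 76 + 79 + 75)/8 = 76.3750
Σ_{t=1}^{7}(z_t−z̄)(z_{t+1}−z̄) = -4.8906
γ_1 = -4.8906 / 8 = -0.611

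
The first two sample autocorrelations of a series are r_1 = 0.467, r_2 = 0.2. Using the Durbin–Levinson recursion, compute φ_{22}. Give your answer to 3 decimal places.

-0.023

φ_{22} = (r_2 − r_1²) / (1 − r_1²)
r_1² = (0.467)² = 0.218089
Numerator = 0.2 − 0.2181 = -0.0181; denominator = 1 − 0.2181 = 0.7819
φ_{22} = -0.0181 / 0.7819 = -0.023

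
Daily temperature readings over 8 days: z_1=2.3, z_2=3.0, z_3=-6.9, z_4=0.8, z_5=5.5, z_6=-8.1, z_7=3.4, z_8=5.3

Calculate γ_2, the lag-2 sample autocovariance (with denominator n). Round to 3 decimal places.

Mean z̄ = (2.3 + 3.0 − 6.9 + 0.8 + 5.5 − 8.1 + 3.4 + 5.3)/8 = 0.6625
Deviations: 1.6375, 2.3375, -7.5625, 0.1375, 4.8375, -8.7625, 2.7375, 4.6375
Σ_{t=1}^{6}(z_t−z̄)(z_{t+2}−z̄) = -77.2441
γ_2 = -77.2441 / 8 = -9.656

-9.656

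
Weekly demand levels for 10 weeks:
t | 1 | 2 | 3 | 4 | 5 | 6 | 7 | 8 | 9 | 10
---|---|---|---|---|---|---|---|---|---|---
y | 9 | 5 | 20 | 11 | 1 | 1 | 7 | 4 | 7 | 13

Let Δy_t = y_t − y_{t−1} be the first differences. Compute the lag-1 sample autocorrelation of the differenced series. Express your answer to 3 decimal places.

-0.226

First differences Δy: -4, 15, -9, -10, 0, 6, -3, 3, 6
Mean of differences = 0.4444
Numerator Σ(Δy_t−Δȳ)(Δy_{t+1}−Δȳ) = -115.0864
Denominator Σ(Δy_t−Δȳ)² = 510.2222
r_1(Δy) = -115.0864 / 510.2222 = -0.226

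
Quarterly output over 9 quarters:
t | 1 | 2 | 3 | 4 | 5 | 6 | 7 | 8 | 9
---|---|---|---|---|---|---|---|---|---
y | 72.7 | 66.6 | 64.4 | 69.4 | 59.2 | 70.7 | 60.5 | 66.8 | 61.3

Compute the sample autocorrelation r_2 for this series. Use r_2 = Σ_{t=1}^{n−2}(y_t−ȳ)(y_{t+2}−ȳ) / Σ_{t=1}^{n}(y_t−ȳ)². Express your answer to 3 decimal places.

0.464

Mean ȳ = (72.7 + 66.6 + 64.4 + 69.4 + 59.2 + 70.7 + 60.5 + 66.8 + 61.3)/9 = 65.7333
Σ(y_t−ȳ)(y_{t+2}−ȳ) = (-9.2889) + (3.1778) + (8.7111) + (18.2111) + (34.1911) + (5.2978) + (23.2011) = 83.5011
Denominator Σ(y_t−ȳ)² = 180.0400
r_2 = 83.5011 / 180.0400 = 0.464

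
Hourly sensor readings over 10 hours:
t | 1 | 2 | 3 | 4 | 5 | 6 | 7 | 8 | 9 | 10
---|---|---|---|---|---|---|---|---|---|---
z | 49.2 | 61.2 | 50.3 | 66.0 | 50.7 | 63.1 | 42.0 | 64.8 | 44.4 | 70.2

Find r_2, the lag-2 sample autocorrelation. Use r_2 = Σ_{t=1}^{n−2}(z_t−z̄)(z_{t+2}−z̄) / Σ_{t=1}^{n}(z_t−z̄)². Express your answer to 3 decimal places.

Mean z̄ = (49.2 + 61.2 + 50.3 + 66.0 + 50.7 + 63.1 + 42.0 + 64.8 + 44.4 + 70.2)/10 = 56.1900
Numerator Σ_{t=1}^{8}(z_t−z̄)(z_{t+2}−z̄) = 615.7668
Denominator Σ(z_t−z̄)² = 893.5490
r_2 = 615.7668 / 893.5490 = 0.689

0.689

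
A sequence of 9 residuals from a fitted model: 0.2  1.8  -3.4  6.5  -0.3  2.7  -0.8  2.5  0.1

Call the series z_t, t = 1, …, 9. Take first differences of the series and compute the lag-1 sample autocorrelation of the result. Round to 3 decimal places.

First differences Δz: 1.6, -5.2, 9.9, -6.8, 3.0, -3.5, 3.3, -2.4
Mean of differences = -0.0125
Numerator Σ(Δz_t−Δz̄)(Δz_{t+1}−Δz̄) = -177.4814
Denominator Σ(Δz_t−Δz̄)² = 211.7488
r_1(Δz) = -177.4814 / 211.7488 = -0.838

-0.838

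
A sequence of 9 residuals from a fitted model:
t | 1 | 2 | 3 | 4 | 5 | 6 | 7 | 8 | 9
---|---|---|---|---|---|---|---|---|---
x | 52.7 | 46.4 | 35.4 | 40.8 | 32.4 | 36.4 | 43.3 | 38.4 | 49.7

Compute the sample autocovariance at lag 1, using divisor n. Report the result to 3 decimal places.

5.075

Mean x̄ = (52.7 + 46.4 + 35.4 + 40.8 + 32.4 + 36.4 + 43.3 + 38.4 + 49.7)/9 = 41.7222
Σ_{t=1}^{8}(x_t−x̄)(x_{t+1}−x̄) = 45.6773
γ_1 = 45.6773 / 9 = 5.075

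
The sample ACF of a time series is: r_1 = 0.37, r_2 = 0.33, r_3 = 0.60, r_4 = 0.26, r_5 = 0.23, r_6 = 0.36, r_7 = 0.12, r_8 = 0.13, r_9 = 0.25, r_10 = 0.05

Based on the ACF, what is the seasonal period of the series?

3

The largest autocorrelation is r_3 = 0.60; the remaining lags stay at or below 0.37. The elevated value at lag 1 (0.37), dropping to 0.33 at lag 2, reflects decaying short-term dependence rather than seasonality.
The dominant spike at lag 3 indicates a seasonal period of 3.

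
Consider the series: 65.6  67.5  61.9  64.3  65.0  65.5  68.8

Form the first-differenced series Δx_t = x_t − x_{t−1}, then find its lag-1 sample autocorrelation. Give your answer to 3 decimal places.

-0.387

First differences Δx: 1.9, -5.6, 2.4, 0.7, 0.5, 3.3
Mean of differences = 0.5333
Numerator Σ(Δx_t−Δx̄)(Δx_{t+1}−Δx̄) = -19.6178
Denominator Σ(Δx_t−Δx̄)² = 50.6533
r_1(Δx) = -19.6178 / 50.6533 = -0.387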